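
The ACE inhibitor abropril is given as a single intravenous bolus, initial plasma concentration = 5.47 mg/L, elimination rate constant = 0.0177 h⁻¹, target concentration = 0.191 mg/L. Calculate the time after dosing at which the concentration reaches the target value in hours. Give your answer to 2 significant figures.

190 h

t = ln(C₀ / C) / k = ln(5.470 / 0.191) / 0.01770
  = ln(28.64) / 0.01770 = 3.355 / 0.01770 = 189.5 h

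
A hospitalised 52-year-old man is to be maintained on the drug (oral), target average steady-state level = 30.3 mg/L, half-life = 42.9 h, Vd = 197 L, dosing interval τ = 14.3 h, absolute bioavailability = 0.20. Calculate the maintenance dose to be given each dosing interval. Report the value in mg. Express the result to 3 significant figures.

6900 mg

k = ln2 / t½ = 0.693147 / 42.9 = 0.01616 h⁻¹
CL = k × Vd = 0.01616 × 197 = 3.184 L/h
At steady state, F × (Dose/τ) = Css × CL.
Dose = Css × CL × τ / F = 30.3 × 3.184 × 14.3 / 0.20 = 6898 mg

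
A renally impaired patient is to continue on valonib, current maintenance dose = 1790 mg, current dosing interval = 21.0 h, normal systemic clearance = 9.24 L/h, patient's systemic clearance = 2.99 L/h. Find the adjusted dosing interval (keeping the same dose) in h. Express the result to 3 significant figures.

64.9 h

To keep the same average steady-state level, dosing rate must scale with clearance.
CL ratio = 2.99 / 9.24 = 0.3236
New interval (same dose) = 21.0 / 0.3236 = 64.89 h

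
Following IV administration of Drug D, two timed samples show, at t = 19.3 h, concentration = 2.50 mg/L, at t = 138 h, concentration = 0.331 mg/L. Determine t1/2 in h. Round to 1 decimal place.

k = ln(C₁/C₂) / (t₂ − t₁) = ln(2.50/0.331) / (138 − 19.3)
  = 2.022 / 118.7 = 0.01703 h⁻¹
t½ = ln2 / k = 0.693147 / 0.01703 = 40.70 h

40.7 h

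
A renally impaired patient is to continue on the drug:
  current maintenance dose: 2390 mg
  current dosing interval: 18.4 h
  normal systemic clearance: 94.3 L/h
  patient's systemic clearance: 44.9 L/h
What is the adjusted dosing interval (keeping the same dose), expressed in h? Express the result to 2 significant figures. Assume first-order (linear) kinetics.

39 h

To keep the same average steady-state level, dosing rate must scale with clearance.
CL ratio = 44.9 / 94.3 = 0.4761
New interval (same dose) = 18.4 / 0.4761 = 38.65 h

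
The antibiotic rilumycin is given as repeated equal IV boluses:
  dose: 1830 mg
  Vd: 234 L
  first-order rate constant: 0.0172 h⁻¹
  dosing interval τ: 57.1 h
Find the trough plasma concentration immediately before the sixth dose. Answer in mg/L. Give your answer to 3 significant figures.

C₀ per dose = Dose / Vd = 1830 / 234 = 7.821 mg/L
Fraction remaining after one interval: r = e^(−kτ) = e^(−0.01720 × 57.1) = 0.3745
Before dose 6, 5 doses have been given (aged 1τ, 2τ, 3τ, 4τ, 5τ).
C_trough = C₀ × (r + r² + … + r^5) = C₀ × r(1−r^5)/(1−r)
        = 7.821 × 0.3745 × (1 − 0.007366) / (1 − 0.3745) = 4.648 mg/L

4.65 mg/L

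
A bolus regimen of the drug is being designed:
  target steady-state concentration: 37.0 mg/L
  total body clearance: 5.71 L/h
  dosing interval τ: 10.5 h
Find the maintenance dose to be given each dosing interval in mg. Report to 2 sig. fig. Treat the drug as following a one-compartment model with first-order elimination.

At steady state, Dose/τ = Css × CL.
Dose = Css × CL × τ = 37.0 × 5.710 × 10.5 = 2218 mg

2200 mg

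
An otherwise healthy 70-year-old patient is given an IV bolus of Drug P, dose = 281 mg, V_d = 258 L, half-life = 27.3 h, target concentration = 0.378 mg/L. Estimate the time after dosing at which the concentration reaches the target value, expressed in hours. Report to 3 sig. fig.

C₀ = Dose / Vd = 281.0 / 258 = 1.089 mg/L
k = ln2 / t½ = 0.693147 / 27.3 = 0.02539 h⁻¹
t = ln(C₀ / C) / k = ln(1.089 / 0.378) / 0.02539
  = ln(2.881) / 0.02539 = 1.058 / 0.02539 = 41.67 h

41.7 h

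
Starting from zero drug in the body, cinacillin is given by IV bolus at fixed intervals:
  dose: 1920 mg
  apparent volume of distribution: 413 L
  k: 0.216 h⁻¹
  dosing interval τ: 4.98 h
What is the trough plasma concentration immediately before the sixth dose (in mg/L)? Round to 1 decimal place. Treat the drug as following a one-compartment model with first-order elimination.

C₀ per dose = Dose / Vd = 1920 / 413 = 4.649 mg/L
Fraction remaining after one interval: r = e^(−kτ) = e^(−0.2160 × 4.98) = 0.3411
Before dose 6, 5 doses have been given (aged 1τ, 2τ, 3τ, 4τ, 5τ).
C_trough = C₀ × (r + r² + … + r^5) = C₀ × r(1−r^5)/(1−r)
        = 4.649 × 0.3411 × (1 − 0.004618) / (1 − 0.3411) = 2.396 mg/L

2.4 mg/L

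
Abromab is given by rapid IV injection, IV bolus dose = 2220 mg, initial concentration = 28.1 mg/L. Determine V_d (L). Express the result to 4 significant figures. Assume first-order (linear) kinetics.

79.00 L

Vd = Dose / C₀ = 2220 / 28.1 = 79.00 L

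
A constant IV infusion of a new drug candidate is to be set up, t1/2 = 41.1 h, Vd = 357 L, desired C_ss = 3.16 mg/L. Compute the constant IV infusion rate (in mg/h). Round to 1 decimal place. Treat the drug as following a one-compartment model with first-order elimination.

k = ln2 / t½ = 0.693147 / 41.1 = 0.01686 h⁻¹
CL = k × Vd = 0.01686 × 357 = 6.019 L/h
At steady state, infusion rate R₀ = Css × CL = 3.16 × 6.019 = 19.02 mg/h

19.0 mg/h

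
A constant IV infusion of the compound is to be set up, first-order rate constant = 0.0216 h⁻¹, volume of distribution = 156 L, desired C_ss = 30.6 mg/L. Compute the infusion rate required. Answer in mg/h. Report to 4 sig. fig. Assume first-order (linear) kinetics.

CL = k × Vd = 0.02160 × 156 = 3.370 L/h
At steady state, infusion rate R₀ = Css × CL = 30.6 × 3.370 = 103.1 mg/h

103.1 mg/h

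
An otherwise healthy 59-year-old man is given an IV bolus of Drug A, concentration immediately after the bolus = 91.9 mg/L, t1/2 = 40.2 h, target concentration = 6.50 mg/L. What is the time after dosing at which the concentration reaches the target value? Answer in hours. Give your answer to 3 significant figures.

154 h

k = ln2 / t½ = 0.693147 / 40.2 = 0.01724 h⁻¹
t = ln(C₀ / C) / k = ln(91.90 / 6.50) / 0.01724
  = ln(14.14) / 0.01724 = 2.649 / 0.01724 = 153.7 h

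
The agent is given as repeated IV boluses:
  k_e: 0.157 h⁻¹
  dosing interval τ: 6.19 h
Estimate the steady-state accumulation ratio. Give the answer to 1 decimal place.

e^(−kτ) = e^(−0.1570 × 6.19) = 0.3784
Accumulation ratio R = 1 / (1 − e^(−kτ)) = 1 / (1 − 0.3784) = 1.609

1.6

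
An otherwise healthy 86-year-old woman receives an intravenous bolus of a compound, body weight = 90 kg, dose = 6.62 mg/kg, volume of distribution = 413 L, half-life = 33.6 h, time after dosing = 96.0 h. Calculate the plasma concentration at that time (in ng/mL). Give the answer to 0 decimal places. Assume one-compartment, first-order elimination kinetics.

199 ng/mL

Total dose = 6.62 × 90 = 595.8 mg
C₀ = Dose / Vd = 595.8 / 413 = 1.443 mg/L
k = ln2 / t½ = 0.693147 / 33.6 = 0.02063 h⁻¹
C = C₀ · e^(−k·t) = 1.443 × e^(−0.02063 × 96.0)
  = 1.443 × 0.1380 = 0.1991 mg/L
Convert: 0.1991 mg/L × 1000 = 199.1 ng/mL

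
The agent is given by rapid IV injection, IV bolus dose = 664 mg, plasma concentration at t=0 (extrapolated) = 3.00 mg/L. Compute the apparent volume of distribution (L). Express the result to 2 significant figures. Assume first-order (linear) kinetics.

220 L

Vd = Dose / C₀ = 664.0 / 3.00 = 221.3 L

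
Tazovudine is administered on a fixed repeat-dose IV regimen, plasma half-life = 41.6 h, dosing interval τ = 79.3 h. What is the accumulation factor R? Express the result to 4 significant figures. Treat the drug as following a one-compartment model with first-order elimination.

k = ln2 / t½ = 0.693147 / 41.6 = 0.01666 h⁻¹
e^(−kτ) = e^(−0.01666 × 79.3) = 0.2668
Accumulation ratio R = 1 / (1 − e^(−kτ)) = 1 / (1 − 0.2668) = 1.364

1.364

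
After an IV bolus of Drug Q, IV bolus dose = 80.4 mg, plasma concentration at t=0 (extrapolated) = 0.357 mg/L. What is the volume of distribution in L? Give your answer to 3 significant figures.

Vd = Dose / C₀ = 80.40 / 0.357 = 225.2 L

225 L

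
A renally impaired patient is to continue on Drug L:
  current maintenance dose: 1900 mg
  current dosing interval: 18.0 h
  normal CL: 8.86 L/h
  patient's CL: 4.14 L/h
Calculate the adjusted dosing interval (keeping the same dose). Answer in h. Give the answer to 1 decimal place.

To keep the same average steady-state level, dosing rate must scale with clearance.
CL ratio = 4.14 / 8.86 = 0.4673
New interval (same dose) = 18.0 / 0.4673 = 38.52 h

38.5 h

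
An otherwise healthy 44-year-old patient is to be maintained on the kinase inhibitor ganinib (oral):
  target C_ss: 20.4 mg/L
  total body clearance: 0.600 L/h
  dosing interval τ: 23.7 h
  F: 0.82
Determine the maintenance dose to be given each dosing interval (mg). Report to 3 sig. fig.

At steady state, F × (Dose/τ) = Css × CL.
Dose = Css × CL × τ / F = 20.4 × 0.6000 × 23.7 / 0.82 = 353.8 mg

354 mg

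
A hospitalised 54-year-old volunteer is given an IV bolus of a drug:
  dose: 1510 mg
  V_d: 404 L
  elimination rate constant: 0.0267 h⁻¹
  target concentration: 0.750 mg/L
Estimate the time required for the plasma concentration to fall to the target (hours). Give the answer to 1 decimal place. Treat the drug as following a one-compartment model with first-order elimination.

60.2 h

C₀ = Dose / Vd = 1510 / 404 = 3.738 mg/L
t = ln(C₀ / C) / k = ln(3.738 / 0.750) / 0.02670
  = ln(4.984) / 0.02670 = 1.606 / 0.02670 = 60.15 h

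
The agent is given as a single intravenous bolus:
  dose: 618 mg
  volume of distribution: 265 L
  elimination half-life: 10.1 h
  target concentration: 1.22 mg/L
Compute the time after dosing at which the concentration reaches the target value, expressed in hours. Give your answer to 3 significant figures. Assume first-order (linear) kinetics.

C₀ = Dose / Vd = 618.0 / 265 = 2.332 mg/L
k = ln2 / t½ = 0.693147 / 10.1 = 0.06863 h⁻¹
t = ln(C₀ / C) / k = ln(2.332 / 1.22) / 0.06863
  = ln(1.911) / 0.06863 = 0.6476 / 0.06863 = 9.436 h

9.44 h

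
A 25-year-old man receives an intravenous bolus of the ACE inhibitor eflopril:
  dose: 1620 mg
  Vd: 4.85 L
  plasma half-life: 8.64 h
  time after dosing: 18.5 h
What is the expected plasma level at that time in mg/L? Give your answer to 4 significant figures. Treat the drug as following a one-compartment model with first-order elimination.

C₀ = Dose / Vd = 1620 / 4.85 = 334.0 mg/L
k = ln2 / t½ = 0.693147 / 8.64 = 0.08023 h⁻¹
C = C₀ · e^(−k·t) = 334.0 × e^(−0.08023 × 18.5)
  = 334.0 × 0.2267 = 75.72 mg/L

75.72 mg/L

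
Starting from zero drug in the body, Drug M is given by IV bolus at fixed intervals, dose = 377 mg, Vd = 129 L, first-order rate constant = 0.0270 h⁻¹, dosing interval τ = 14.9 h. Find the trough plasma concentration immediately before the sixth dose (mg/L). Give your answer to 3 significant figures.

5.11 mg/L

C₀ per dose = Dose / Vd = 377 / 129 = 2.922 mg/L
Fraction remaining after one interval: r = e^(−kτ) = e^(−0.02700 × 14.9) = 0.6688
Before dose 6, 5 doses have been given (aged 1τ, 2τ, 3τ, 4τ, 5τ).
C_trough = C₀ × (r + r² + … + r^5) = C₀ × r(1−r^5)/(1−r)
        = 2.922 × 0.6688 × (1 − 0.1338) / (1 − 0.6688) = 5.111 mg/L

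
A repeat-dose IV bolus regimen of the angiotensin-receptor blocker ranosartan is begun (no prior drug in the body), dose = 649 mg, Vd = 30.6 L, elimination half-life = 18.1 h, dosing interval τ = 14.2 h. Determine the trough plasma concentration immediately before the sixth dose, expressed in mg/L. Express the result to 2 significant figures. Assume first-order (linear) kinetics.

C₀ per dose = Dose / Vd = 649 / 30.6 = 21.21 mg/L
k = ln2 / t½ = 0.693147 / 18.1 = 0.03830 h⁻¹
Fraction remaining after one interval: r = e^(−kτ) = e^(−0.03830 × 14.2) = 0.5805
Before dose 6, 5 doses have been given (aged 1τ, 2τ, 3τ, 4τ, 5τ).
C_trough = C₀ × (r + r² + … + r^5) = C₀ × r(1−r^5)/(1−r)
        = 21.21 × 0.5805 × (1 − 0.06592) / (1 − 0.5805) = 27.42 mg/L

27 mg/L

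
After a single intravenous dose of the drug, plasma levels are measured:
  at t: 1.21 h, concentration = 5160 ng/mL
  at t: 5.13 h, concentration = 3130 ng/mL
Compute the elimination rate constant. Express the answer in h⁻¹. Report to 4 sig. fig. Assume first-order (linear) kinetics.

k = ln(C₁/C₂) / (t₂ − t₁) = ln(5160/3130) / (5.13 − 1.21)
  = 0.4999 / 3.920 = 0.1275 h⁻¹

0.1275 h⁻¹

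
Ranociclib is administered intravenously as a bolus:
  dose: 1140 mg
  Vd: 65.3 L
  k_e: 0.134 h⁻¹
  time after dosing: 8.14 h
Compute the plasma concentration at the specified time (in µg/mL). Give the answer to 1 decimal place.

5.9 µg/mL

C₀ = Dose / Vd = 1140 / 65.3 = 17.46 mg/L
C = C₀ · e^(−k·t) = 17.46 × e^(−0.1340 × 8.14)
  = 17.46 × 0.3360 = 5.867 mg/L
(5.867 mg/L = 5.867 µg/mL)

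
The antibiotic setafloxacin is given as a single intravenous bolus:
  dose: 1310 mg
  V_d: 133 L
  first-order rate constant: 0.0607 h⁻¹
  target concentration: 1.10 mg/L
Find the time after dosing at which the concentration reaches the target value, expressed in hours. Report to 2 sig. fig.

36 h

C₀ = Dose / Vd = 1310 / 133 = 9.850 mg/L
t = ln(C₀ / C) / k = ln(9.850 / 1.10) / 0.06070
  = ln(8.955) / 0.06070 = 2.192 / 0.06070 = 36.11 h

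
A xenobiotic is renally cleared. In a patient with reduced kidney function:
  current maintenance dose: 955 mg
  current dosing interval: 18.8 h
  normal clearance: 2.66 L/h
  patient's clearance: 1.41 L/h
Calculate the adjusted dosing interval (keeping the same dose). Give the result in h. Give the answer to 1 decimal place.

35.5 h

To keep the same average steady-state level, dosing rate must scale with clearance.
CL ratio = 1.41 / 2.66 = 0.5301
New interval (same dose) = 18.8 / 0.5301 = 35.47 h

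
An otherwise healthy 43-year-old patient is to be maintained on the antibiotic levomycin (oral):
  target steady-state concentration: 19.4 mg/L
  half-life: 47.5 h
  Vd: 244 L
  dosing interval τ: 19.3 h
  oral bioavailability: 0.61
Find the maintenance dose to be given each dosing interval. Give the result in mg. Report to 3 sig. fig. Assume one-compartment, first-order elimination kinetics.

2190 mg

k = ln2 / t½ = 0.693147 / 47.5 = 0.01459 h⁻¹
CL = k × Vd = 0.01459 × 244 = 3.560 L/h
At steady state, F × (Dose/τ) = Css × CL.
Dose = Css × CL × τ / F = 19.4 × 3.560 × 19.3 / 0.61 = 2185 mg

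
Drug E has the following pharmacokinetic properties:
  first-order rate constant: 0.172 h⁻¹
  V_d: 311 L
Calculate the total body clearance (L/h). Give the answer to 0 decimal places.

53 L/h

CL = k × Vd = 0.172 × 311 = 53.49 L/h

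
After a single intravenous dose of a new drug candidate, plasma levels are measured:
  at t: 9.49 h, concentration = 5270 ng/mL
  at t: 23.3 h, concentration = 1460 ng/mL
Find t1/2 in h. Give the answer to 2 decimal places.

k = ln(C₁/C₂) / (t₂ − t₁) = ln(5270/1460) / (23.3 − 9.49)
  = 1.284 / 13.81 = 0.09298 h⁻¹
t½ = ln2 / k = 0.693147 / 0.09298 = 7.455 h

7.46 h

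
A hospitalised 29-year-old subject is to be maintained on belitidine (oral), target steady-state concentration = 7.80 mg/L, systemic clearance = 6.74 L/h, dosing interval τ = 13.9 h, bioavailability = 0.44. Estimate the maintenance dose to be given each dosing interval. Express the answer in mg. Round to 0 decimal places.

At steady state, F × (Dose/τ) = Css × CL.
Dose = Css × CL × τ / F = 7.80 × 6.740 × 13.9 / 0.44 = 1661 mg

1661 mg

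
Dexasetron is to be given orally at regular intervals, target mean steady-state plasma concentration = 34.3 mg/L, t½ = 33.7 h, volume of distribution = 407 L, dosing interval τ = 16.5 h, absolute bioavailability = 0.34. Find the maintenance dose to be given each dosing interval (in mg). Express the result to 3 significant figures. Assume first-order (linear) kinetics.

k = ln2 / t½ = 0.693147 / 33.7 = 0.02057 h⁻¹
CL = k × Vd = 0.02057 × 407 = 8.372 L/h
At steady state, F × (Dose/τ) = Css × CL.
Dose = Css × CL × τ / F = 34.3 × 8.372 × 16.5 / 0.34 = 13940 mg

13900 mg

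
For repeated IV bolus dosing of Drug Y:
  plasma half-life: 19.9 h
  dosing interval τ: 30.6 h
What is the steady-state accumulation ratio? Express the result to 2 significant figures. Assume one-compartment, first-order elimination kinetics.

k = ln2 / t½ = 0.693147 / 19.9 = 0.03483 h⁻¹
e^(−kτ) = e^(−0.03483 × 30.6) = 0.3445
Accumulation ratio R = 1 / (1 − e^(−kτ)) = 1 / (1 − 0.3445) = 1.526

1.5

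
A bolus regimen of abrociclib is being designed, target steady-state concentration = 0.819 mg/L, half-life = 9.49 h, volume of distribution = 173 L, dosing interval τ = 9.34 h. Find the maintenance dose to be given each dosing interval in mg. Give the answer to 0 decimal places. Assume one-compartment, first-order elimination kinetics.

k = ln2 / t½ = 0.693147 / 9.49 = 0.07304 h⁻¹
CL = k × Vd = 0.07304 × 173 = 12.64 L/h
At steady state, Dose/τ = Css × CL.
Dose = Css × CL × τ = 0.819 × 12.64 × 9.34 = 96.69 mg

97 mg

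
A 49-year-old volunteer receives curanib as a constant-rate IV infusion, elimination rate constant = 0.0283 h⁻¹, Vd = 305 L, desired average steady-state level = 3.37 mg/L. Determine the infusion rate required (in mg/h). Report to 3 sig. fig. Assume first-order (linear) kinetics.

29.1 mg/h

CL = k × Vd = 0.02830 × 305 = 8.632 L/h
At steady state, infusion rate R₀ = Css × CL = 3.37 × 8.632 = 29.09 mg/h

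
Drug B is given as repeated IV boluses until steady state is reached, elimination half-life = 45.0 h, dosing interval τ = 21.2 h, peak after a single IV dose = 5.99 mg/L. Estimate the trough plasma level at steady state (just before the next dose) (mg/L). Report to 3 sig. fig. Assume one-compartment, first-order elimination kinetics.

15.5 mg/L

k = ln2 / t½ = 0.693147 / 45.0 = 0.01540 h⁻¹
e^(−kτ) = e^(−0.01540 × 21.2) = 0.7215
Accumulation ratio R = 1 / (1 − e^(−kτ)) = 1 / (1 − 0.7215) = 3.591
Steady-state trough = C₀ × R × e^(−kτ) = 5.99 × 3.591 × 0.7215 = 15.52 mg/L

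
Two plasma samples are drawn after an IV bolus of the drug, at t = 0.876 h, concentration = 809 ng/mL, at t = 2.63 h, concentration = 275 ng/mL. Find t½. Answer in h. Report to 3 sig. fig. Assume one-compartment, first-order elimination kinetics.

1.13 h

k = ln(C₁/C₂) / (t₂ − t₁) = ln(809/275) / (2.63 − 0.876)
  = 1.079 / 1.754 = 0.6152 h⁻¹
t½ = ln2 / k = 0.693147 / 0.6152 = 1.127 h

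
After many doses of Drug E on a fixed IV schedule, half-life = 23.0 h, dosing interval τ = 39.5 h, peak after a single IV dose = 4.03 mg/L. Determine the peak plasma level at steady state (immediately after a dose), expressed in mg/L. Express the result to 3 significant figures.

k = ln2 / t½ = 0.693147 / 23.0 = 0.03014 h⁻¹
e^(−kτ) = e^(−0.03014 × 39.5) = 0.3041
Accumulation ratio R = 1 / (1 − e^(−kτ)) = 1 / (1 − 0.3041) = 1.437
Steady-state peak = C₀ × R = 4.03 × 1.437 = 5.791 mg/L

5.79 mg/L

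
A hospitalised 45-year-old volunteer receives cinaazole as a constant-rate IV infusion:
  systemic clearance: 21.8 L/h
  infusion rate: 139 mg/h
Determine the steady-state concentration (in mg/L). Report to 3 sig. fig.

6.38 mg/L

At steady state Css = R₀ / CL = 139 / 21.80 = 6.376 mg/L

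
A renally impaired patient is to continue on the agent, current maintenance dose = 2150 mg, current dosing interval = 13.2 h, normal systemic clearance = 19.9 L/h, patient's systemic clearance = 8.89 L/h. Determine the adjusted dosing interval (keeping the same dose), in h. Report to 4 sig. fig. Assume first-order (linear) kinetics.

29.55 h

To keep the same average steady-state level, dosing rate must scale with clearance.
CL ratio = 8.89 / 19.9 = 0.4467
New interval (same dose) = 13.2 / 0.4467 = 29.55 h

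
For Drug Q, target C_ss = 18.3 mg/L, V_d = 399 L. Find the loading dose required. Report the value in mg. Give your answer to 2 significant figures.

7300 mg

LD = Css × Vd = 18.3 × 399 = 7302 mg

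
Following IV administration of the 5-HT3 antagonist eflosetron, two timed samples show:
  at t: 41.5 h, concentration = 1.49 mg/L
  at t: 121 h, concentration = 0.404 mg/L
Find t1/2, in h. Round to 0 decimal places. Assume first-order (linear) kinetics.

k = ln(C₁/C₂) / (t₂ − t₁) = ln(1.49/0.404) / (121 − 41.5)
  = 1.305 / 79.50 = 0.01642 h⁻¹
t½ = ln2 / k = 0.693147 / 0.01642 = 42.21 h

42 h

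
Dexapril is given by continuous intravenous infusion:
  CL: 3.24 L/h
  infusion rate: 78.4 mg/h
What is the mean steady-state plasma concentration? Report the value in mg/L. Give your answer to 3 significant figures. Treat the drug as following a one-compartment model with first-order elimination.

24.2 mg/L

At steady state Css = R₀ / CL = 78.4 / 3.240 = 24.20 mg/L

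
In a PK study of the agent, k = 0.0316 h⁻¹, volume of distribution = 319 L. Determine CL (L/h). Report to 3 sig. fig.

10.1 L/h

CL = k × Vd = 0.0316 × 319 = 10.08 L/h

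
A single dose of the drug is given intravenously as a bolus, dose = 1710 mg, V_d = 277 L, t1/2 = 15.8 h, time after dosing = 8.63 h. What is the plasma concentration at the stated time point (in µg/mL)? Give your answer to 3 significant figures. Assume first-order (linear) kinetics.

4.23 µg/mL

C₀ = Dose / Vd = 1710 / 277 = 6.173 mg/L
k = ln2 / t½ = 0.693147 / 15.8 = 0.04387 h⁻¹
C = C₀ · e^(−k·t) = 6.173 × e^(−0.04387 × 8.63)
  = 6.173 × 0.6848 = 4.227 mg/L
(4.227 mg/L = 4.227 µg/mL)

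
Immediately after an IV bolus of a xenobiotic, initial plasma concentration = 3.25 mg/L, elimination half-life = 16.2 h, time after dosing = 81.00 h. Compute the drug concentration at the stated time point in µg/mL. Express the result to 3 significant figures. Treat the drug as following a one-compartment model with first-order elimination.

0.102 µg/mL

k = ln2 / t½ = 0.693147 / 16.2 = 0.04279 h⁻¹
t / t½ = 81.00 / 16.2 = 5 half-lives
C = C₀ × (1/2)^5 = 3.250 × 0.03125 = 0.1016 mg/L
(0.1016 mg/L = 0.1016 µg/mL)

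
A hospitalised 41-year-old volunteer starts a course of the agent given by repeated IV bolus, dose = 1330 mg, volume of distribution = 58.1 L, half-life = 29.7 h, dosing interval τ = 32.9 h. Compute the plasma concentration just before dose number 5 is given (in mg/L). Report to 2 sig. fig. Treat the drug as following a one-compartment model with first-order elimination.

19 mg/L

C₀ per dose = Dose / Vd = 1330 / 58.1 = 22.89 mg/L
k = ln2 / t½ = 0.693147 / 29.7 = 0.02334 h⁻¹
Fraction remaining after one interval: r = e^(−kτ) = e^(−0.02334 × 32.9) = 0.4640
Before dose 5, 4 doses have been given (aged 1τ, 2τ, 3τ, 4τ).
C_trough = C₀ × (r + r² + … + r^4) = C₀ × r(1−r^4)/(1−r)
        = 22.89 × 0.4640 × (1 − 0.04635) / (1 − 0.4640) = 18.90 mg/L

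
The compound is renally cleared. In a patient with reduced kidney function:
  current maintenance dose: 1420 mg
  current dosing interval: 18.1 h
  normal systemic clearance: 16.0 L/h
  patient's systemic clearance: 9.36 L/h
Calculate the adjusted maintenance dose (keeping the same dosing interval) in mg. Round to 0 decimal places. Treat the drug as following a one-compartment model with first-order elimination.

831 mg

To keep the same average steady-state level, dosing rate must scale with clearance.
CL ratio = 9.36 / 16.0 = 0.5850
New dose (same interval) = 1420 × 0.5850 = 830.7 mg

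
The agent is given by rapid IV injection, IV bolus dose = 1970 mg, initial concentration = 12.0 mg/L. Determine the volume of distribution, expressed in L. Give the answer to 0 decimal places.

Vd = Dose / C₀ = 1970 / 12.0 = 164.2 L

164 L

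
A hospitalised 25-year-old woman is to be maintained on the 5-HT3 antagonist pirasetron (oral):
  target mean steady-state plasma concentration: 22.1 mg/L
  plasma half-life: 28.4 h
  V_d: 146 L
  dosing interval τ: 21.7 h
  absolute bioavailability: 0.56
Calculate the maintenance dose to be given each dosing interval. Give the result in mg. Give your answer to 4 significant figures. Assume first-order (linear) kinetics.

k = ln2 / t½ = 0.693147 / 28.4 = 0.02441 h⁻¹
CL = k × Vd = 0.02441 × 146 = 3.564 L/h
At steady state, F × (Dose/τ) = Css × CL.
Dose = Css × CL × τ / F = 22.1 × 3.564 × 21.7 / 0.56 = 3052 mg

3052 mg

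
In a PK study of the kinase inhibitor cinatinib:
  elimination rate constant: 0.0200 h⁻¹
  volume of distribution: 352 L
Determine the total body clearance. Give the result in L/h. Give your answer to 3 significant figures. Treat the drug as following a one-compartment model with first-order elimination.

CL = k × Vd = 0.0200 × 352 = 7.040 L/h

7.04 L/h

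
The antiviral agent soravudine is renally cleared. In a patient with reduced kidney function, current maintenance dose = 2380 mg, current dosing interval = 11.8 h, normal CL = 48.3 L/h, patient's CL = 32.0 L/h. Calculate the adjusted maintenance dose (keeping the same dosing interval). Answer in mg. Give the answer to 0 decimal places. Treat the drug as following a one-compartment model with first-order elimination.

1577 mg

To keep the same average steady-state level, dosing rate must scale with clearance.
CL ratio = 32.0 / 48.3 = 0.6625
New dose (same interval) = 2380 × 0.6625 = 1577 mg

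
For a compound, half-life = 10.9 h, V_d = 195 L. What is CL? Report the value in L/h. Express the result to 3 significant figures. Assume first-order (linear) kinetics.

12.4 L/h

k = ln2 / t½ = 0.693147 / 10.9 = 0.06359 h⁻¹
CL = k × Vd = 0.06359 × 195 = 12.40 L/h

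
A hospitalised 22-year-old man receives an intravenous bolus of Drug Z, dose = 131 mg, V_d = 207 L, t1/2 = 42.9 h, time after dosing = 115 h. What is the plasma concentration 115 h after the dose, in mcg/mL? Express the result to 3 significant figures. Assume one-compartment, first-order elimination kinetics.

C₀ = Dose / Vd = 131.0 / 207 = 0.6329 mg/L
k = ln2 / t½ = 0.693147 / 42.9 = 0.01616 h⁻¹
C = C₀ · e^(−k·t) = 0.6329 × e^(−0.01616 × 115)
  = 0.6329 × 0.1559 = 0.09867 mg/L
(0.09867 mg/L = 0.09867 mcg/mL)

0.0987 mcg/mL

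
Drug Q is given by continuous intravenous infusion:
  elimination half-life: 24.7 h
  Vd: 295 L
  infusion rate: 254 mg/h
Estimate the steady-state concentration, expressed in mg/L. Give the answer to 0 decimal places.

k = ln2 / t½ = 0.693147 / 24.7 = 0.02806 h⁻¹
CL = k × Vd = 0.02806 × 295 = 8.278 L/h
At steady state Css = R₀ / CL = 254 / 8.278 = 30.68 mg/L

31 mg/L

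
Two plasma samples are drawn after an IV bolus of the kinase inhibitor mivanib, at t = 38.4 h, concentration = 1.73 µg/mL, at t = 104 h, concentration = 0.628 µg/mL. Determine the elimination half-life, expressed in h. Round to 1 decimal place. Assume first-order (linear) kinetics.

44.9 h

k = ln(C₁/C₂) / (t₂ − t₁) = ln(1.73/0.628) / (104 − 38.4)
  = 1.013 / 65.60 = 0.01544 h⁻¹
t½ = ln2 / k = 0.693147 / 0.01544 = 44.89 h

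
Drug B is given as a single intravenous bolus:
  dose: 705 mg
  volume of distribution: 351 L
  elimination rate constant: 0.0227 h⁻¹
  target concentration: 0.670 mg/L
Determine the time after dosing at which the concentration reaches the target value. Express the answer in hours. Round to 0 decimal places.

C₀ = Dose / Vd = 705.0 / 351 = 2.009 mg/L
t = ln(C₀ / C) / k = ln(2.009 / 0.670) / 0.02270
  = ln(2.999) / 0.02270 = 1.098 / 0.02270 = 48.37 h

48 h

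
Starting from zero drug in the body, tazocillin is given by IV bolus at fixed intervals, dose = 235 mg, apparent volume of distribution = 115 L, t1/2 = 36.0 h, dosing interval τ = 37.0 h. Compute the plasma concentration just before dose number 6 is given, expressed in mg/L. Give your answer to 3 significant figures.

C₀ per dose = Dose / Vd = 235 / 115 = 2.043 mg/L
k = ln2 / t½ = 0.693147 / 36.0 = 0.01925 h⁻¹
Fraction remaining after one interval: r = e^(−kτ) = e^(−0.01925 × 37.0) = 0.4905
Before dose 6, 5 doses have been given (aged 1τ, 2τ, 3τ, 4τ, 5τ).
C_trough = C₀ × (r + r² + … + r^5) = C₀ × r(1−r^5)/(1−r)
        = 2.043 × 0.4905 × (1 − 0.02839) / (1 − 0.4905) = 1.911 mg/L

1.91 mg/L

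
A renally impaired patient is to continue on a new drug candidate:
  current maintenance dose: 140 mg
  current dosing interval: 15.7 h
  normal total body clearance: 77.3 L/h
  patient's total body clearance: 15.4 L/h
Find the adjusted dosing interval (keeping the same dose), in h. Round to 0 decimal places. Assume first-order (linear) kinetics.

79 h

To keep the same average steady-state level, dosing rate must scale with clearance.
CL ratio = 15.4 / 77.3 = 0.1992
New interval (same dose) = 15.7 / 0.1992 = 78.82 h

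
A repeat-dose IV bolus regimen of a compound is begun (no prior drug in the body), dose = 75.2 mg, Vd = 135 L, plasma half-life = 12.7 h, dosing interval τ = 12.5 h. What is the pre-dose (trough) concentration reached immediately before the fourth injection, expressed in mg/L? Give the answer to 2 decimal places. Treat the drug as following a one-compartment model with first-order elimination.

C₀ per dose = Dose / Vd = 75.2 / 135 = 0.5570 mg/L
k = ln2 / t½ = 0.693147 / 12.7 = 0.05458 h⁻¹
Fraction remaining after one interval: r = e^(−kτ) = e^(−0.05458 × 12.5) = 0.5055
Before dose 4, 3 doses have been given (aged 1τ, 2τ, 3τ).
C_trough = C₀ × (r + r² + … + r^3) = C₀ × r(1−r^3)/(1−r)
        = 0.5570 × 0.5055 × (1 − 0.1292) / (1 − 0.5055) = 0.4958 mg/L

0.50 mg/L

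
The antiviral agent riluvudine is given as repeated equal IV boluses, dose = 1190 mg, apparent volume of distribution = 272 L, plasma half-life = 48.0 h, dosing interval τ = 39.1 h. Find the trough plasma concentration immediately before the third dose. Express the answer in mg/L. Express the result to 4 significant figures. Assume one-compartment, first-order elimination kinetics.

3.902 mg/L

C₀ per dose = Dose / Vd = 1190 / 272 = 4.375 mg/L
k = ln2 / t½ = 0.693147 / 48.0 = 0.01444 h⁻¹
Fraction remaining after one interval: r = e^(−kτ) = e^(−0.01444 × 39.1) = 0.5686
Before dose 3, 2 doses have been given (aged 1τ, 2τ).
C_trough = C₀ × (r + r²) = 4.375 × (0.5686 + 0.3233) = 3.902 mg/L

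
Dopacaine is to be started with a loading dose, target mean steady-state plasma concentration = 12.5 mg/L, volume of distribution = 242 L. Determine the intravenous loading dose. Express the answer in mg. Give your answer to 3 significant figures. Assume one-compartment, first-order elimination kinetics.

LD = Css × Vd = 12.5 × 242 = 3025 mg

3030 mg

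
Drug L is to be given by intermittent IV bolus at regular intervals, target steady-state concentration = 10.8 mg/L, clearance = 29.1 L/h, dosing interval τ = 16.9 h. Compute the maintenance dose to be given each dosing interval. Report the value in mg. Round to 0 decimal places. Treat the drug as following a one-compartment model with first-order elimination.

At steady state, Dose/τ = Css × CL.
Dose = Css × CL × τ = 10.8 × 29.10 × 16.9 = 5311 mg

5311 mg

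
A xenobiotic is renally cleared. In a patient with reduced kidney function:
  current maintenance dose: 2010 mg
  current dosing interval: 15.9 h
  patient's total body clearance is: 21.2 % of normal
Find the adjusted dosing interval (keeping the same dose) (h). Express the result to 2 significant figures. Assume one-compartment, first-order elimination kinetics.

To keep the same average steady-state level, dosing rate must scale with clearance.
CL ratio = 21.2 / 100 = 0.2120
New interval (same dose) = 15.9 / 0.2120 = 75.00 h

75 h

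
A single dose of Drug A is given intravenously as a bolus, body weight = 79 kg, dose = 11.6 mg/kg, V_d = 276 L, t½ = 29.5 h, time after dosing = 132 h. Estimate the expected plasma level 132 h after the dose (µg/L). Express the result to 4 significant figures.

Total dose = 11.6 × 79 = 916.4 mg
C₀ = Dose / Vd = 916.4 / 276 = 3.320 mg/L
k = ln2 / t½ = 0.693147 / 29.5 = 0.02350 h⁻¹
C = C₀ · e^(−k·t) = 3.320 × e^(−0.02350 × 132)
  = 3.320 × 0.04496 = 0.1493 mg/L
Convert: 0.1493 mg/L × 1000 = 149.3 µg/L

149.3 µg/L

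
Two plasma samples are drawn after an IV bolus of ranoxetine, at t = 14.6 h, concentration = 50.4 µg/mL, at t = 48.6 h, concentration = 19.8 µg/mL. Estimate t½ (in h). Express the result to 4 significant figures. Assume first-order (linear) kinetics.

25.22 h

k = ln(C₁/C₂) / (t₂ − t₁) = ln(50.4/19.8) / (48.6 − 14.6)
  = 0.9343 / 34.00 = 0.02748 h⁻¹
t½ = ln2 / k = 0.693147 / 0.02748 = 25.22 h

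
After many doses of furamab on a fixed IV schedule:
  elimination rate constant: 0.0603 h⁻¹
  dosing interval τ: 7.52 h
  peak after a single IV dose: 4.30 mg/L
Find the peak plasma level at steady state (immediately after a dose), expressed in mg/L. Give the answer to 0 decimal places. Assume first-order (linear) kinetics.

e^(−kτ) = e^(−0.06030 × 7.52) = 0.6354
Accumulation ratio R = 1 / (1 − e^(−kτ)) = 1 / (1 − 0.6354) = 2.743
Steady-state peak = C₀ × R = 4.30 × 2.743 = 11.79 mg/L

12 mg/L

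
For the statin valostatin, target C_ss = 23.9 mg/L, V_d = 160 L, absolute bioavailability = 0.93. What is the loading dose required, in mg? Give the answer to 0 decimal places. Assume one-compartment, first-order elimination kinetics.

4112 mg

LD = Css × Vd / F = 23.9 × 160 / 0.93 = 4112 mg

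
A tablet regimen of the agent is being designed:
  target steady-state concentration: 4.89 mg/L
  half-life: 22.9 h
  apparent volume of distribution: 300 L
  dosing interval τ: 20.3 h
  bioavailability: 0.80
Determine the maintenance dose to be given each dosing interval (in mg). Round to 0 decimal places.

1127 mg

k = ln2 / t½ = 0.693147 / 22.9 = 0.03027 h⁻¹
CL = k × Vd = 0.03027 × 300 = 9.081 L/h
At steady state, F × (Dose/τ) = Css × CL.
Dose = Css × CL × τ / F = 4.89 × 9.081 × 20.3 / 0.80 = 1127 mg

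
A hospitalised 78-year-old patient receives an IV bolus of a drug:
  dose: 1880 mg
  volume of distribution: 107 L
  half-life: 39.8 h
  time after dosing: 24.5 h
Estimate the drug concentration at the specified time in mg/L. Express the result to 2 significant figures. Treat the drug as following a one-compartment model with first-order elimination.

11 mg/L

C₀ = Dose / Vd = 1880 / 107 = 17.57 mg/L
k = ln2 / t½ = 0.693147 / 39.8 = 0.01742 h⁻¹
C = C₀ · e^(−k·t) = 17.57 × e^(−0.01742 × 24.5)
  = 17.57 × 0.6526 = 11.47 mg/L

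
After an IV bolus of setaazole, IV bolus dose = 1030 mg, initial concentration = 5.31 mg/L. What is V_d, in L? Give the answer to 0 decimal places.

194 L

Vd = Dose / C₀ = 1030 / 5.31 = 194.0 L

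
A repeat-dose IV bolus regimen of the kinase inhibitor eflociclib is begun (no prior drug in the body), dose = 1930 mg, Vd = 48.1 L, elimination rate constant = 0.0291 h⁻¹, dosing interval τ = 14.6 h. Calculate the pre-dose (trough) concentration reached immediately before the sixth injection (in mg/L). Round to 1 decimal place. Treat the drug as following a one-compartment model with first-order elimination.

66.7 mg/L

C₀ per dose = Dose / Vd = 1930 / 48.1 = 40.12 mg/L
Fraction remaining after one interval: r = e^(−kτ) = e^(−0.02910 × 14.6) = 0.6539
Before dose 6, 5 doses have been given (aged 1τ, 2τ, 3τ, 4τ, 5τ).
C_trough = C₀ × (r + r² + … + r^5) = C₀ × r(1−r^5)/(1−r)
        = 40.12 × 0.6539 × (1 − 0.1196) / (1 − 0.6539) = 66.73 mg/L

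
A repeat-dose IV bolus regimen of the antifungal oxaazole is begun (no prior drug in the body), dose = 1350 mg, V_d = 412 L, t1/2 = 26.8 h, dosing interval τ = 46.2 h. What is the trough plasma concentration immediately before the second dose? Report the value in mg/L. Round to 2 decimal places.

0.99 mg/L

C₀ per dose = Dose / Vd = 1350 / 412 = 3.277 mg/L
k = ln2 / t½ = 0.693147 / 26.8 = 0.02586 h⁻¹
Fraction remaining after one interval: r = e^(−kτ) = e^(−0.02586 × 46.2) = 0.3028
Before dose 2, 1 dose has been given (aged 1τ).
C_trough = C₀ × r = 3.277 × 0.3028 = 0.9923 mg/L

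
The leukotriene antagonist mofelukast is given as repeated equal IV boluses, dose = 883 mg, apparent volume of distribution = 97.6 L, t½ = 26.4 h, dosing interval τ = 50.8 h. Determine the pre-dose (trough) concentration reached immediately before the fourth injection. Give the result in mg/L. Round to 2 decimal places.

C₀ per dose = Dose / Vd = 883 / 97.6 = 9.047 mg/L
k = ln2 / t½ = 0.693147 / 26.4 = 0.02626 h⁻¹
Fraction remaining after one interval: r = e^(−kτ) = e^(−0.02626 × 50.8) = 0.2634
Before dose 4, 3 doses have been given (aged 1τ, 2τ, 3τ).
C_trough = C₀ × (r + r² + … + r^3) = C₀ × r(1−r^3)/(1−r)
        = 9.047 × 0.2634 × (1 − 0.01827) / (1 − 0.2634) = 3.176 mg/L

3.18 mg/L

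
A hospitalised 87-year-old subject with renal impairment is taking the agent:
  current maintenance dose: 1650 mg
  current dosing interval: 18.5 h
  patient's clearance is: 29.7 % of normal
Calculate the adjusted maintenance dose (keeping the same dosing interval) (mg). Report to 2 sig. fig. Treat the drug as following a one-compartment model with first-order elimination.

To keep the same average steady-state level, dosing rate must scale with clearance.
CL ratio = 29.7 / 100 = 0.2970
New dose (same interval) = 1650 × 0.2970 = 490.1 mg

490 mg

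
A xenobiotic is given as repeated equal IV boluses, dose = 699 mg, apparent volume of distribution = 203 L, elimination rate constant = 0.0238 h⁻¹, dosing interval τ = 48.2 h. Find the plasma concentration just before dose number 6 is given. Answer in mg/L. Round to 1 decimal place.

C₀ per dose = Dose / Vd = 699 / 203 = 3.443 mg/L
Fraction remaining after one interval: r = e^(−kτ) = e^(−0.02380 × 48.2) = 0.3175
Before dose 6, 5 doses have been given (aged 1τ, 2τ, 3τ, 4τ, 5τ).
C_trough = C₀ × (r + r² + … + r^5) = C₀ × r(1−r^5)/(1−r)
        = 3.443 × 0.3175 × (1 − 0.003226) / (1 − 0.3175) = 1.597 mg/L

1.6 mg/L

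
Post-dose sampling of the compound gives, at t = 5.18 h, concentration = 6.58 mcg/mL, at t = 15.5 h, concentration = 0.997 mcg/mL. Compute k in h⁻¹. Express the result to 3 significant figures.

k = ln(C₁/C₂) / (t₂ − t₁) = ln(6.58/0.997) / (15.5 − 5.18)
  = 1.887 / 10.32 = 0.1828 h⁻¹

0.183 h⁻¹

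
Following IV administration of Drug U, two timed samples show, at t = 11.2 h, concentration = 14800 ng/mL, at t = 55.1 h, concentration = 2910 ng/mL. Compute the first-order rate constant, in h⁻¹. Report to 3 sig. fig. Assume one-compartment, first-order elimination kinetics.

0.0370 h⁻¹

k = ln(C₁/C₂) / (t₂ − t₁) = ln(14800/2910) / (55.1 − 11.2)
  = 1.626 / 43.90 = 0.03704 h⁻¹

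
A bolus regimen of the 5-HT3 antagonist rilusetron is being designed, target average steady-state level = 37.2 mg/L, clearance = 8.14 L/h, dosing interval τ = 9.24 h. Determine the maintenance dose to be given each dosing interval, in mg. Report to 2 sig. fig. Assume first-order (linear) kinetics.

2800 mg

At steady state, Dose/τ = Css × CL.
Dose = Css × CL × τ = 37.2 × 8.140 × 9.24 = 2798 mg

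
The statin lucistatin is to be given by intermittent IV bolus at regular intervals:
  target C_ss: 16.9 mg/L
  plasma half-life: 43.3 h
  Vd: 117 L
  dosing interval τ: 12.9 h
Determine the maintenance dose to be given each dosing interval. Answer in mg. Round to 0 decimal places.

k = ln2 / t½ = 0.693147 / 43.3 = 0.01601 h⁻¹
CL = k × Vd = 0.01601 × 117 = 1.873 L/h
At steady state, Dose/τ = Css × CL.
Dose = Css × CL × τ = 16.9 × 1.873 × 12.9 = 408.3 mg

408 mg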